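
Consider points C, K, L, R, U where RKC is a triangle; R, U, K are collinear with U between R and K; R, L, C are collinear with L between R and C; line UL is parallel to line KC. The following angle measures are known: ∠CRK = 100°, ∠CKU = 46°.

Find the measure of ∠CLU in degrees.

1. ∠CKR = 46°  [U on ray KR]
2. ∠KCR = 34°  [△RKC]
3. ∠RLU = 34°  [UL∥KC, corresponding at L]
4. ∠CLU = 146°  [linear pair at L on RC]

∠CLU = 146°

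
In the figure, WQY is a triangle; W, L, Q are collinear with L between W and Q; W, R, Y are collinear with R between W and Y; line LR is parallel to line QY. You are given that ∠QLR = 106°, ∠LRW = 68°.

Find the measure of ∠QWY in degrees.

∠QWY = 38°

1. ∠RLW = 74°  [linear pair at L on WQ]
2. ∠LWR = 38°  [△WLR]
3. ∠QWY = 38°  [L on WQ, R on WY]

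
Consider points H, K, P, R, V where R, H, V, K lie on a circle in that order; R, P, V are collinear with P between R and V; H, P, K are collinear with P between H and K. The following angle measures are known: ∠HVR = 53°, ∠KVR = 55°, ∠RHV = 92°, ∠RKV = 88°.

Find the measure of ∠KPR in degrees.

∠KPR = 90°

1. ∠HKR = 53°  [same arc RH]
2. ∠KRV = 37°  [△RVK]
3. ∠KPR = 90°  [△RPK]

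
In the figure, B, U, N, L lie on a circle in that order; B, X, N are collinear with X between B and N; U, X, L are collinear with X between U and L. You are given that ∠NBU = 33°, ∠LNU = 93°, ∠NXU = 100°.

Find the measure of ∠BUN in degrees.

1. ∠NLU = 33°  [same arc UN]
2. ∠LUN = 54°  [△UNL]
3. ∠BNU = 26°  [△UXN]
4. ∠BUN = 121°  [△BUN]

∠BUN = 121°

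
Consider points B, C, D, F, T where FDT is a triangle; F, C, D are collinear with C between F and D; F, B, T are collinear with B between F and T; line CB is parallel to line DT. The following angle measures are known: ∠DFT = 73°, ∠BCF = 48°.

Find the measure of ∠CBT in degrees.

∠CBT = 121°

1. ∠BFC = 73°  [C on FD, B on FT]
2. ∠CBF = 59°  [△FCB]
3. ∠CBT = 121°  [linear pair at B on FT]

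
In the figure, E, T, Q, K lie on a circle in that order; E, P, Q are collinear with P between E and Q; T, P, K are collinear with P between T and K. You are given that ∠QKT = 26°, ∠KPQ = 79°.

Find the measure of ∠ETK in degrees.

1. ∠QET = 26°  [same arc TQ]
2. ∠EPT = 79°  [vertical angles at P]
3. ∠ETK = 75°  [△EPT]

∠ETK = 75°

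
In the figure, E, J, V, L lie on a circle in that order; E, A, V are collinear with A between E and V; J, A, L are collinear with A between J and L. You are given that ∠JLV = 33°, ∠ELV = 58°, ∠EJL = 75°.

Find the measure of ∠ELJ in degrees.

∠ELJ = 25°

1. ∠JEV = 33°  [same arc JV]
2. ∠EJV = 122°  [cyclic EJVL, opposite ∠J+∠L]
3. ∠EVJ = 25°  [△EJV]
4. ∠ELJ = 25°  [same arc EJ]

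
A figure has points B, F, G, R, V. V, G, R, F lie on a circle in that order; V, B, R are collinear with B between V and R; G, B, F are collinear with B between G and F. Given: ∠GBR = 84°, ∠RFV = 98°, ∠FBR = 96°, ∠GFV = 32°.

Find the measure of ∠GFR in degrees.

∠GFR = 66°

1. ∠RGV = 82°  [cyclic VGRF, opposite ∠G+∠F]
2. ∠GRV = 32°  [same arc VG]
3. ∠GVR = 66°  [△VGR]
4. ∠GFR = 66°  [same arc GR]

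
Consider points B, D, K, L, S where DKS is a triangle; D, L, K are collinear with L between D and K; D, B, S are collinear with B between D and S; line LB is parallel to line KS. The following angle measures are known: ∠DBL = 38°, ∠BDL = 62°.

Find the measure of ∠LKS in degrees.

1. ∠BLD = 80°  [△DLB]
2. ∠BLK = 100°  [linear pair at L on DK]
3. ∠LKS = 80°  [LB∥KS, co-interior at K–L]

∠LKS = 80°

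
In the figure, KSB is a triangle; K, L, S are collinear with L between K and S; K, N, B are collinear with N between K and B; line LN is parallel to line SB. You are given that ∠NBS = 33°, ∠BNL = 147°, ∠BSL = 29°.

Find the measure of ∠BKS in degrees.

∠BKS = 118°

1. ∠KBS = 33°  [N on ray BK]
2. ∠BSK = 29°  [L on ray SK]
3. ∠BKS = 118°  [△KSB]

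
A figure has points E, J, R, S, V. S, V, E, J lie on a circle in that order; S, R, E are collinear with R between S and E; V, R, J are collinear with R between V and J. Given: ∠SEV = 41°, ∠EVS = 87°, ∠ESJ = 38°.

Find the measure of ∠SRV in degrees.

1. ∠EVJ = 38°  [same arc EJ]
2. ∠ERV = 101°  [△VRE]
3. ∠SRV = 79°  [linear pair at R on SE]

∠SRV = 79°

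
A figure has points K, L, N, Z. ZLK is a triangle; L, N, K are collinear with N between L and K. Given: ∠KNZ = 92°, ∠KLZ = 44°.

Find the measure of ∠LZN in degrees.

1. ∠LNZ = 88°  [linear pair at N on LK]
2. ∠NLZ = 44°  [N on ray LK]
3. ∠LZN = 48°  [△ZLN]

∠LZN = 48°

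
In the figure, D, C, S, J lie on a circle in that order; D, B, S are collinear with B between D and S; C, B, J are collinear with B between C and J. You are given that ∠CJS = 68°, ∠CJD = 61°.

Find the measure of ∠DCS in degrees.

1. ∠CDS = 68°  [same arc CS]
2. ∠CSD = 61°  [same arc DC]
3. ∠DCS = 51°  [△DCS]

∠DCS = 51°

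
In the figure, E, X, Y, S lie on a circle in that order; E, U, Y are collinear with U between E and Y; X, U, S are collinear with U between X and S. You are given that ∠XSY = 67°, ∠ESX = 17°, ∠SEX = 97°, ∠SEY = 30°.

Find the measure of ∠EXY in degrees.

∠EXY = 96°

1. ∠XEY = 67°  [same arc XY]
2. ∠EYX = 17°  [same arc EX]
3. ∠EXY = 96°  [△EXY]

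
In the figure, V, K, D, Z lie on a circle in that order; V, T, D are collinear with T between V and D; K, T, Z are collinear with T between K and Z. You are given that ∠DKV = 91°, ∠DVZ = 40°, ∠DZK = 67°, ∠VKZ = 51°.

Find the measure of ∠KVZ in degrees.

1. ∠DKZ = 40°  [same arc DZ]
2. ∠KDZ = 73°  [△KDZ]
3. ∠KVZ = 107°  [cyclic VKDZ, opposite ∠V+∠D]

∠KVZ = 107°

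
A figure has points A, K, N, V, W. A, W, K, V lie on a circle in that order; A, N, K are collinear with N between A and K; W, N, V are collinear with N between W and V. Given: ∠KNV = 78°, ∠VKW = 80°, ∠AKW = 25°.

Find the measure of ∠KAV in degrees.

1. ∠ANV = 102°  [linear pair at N on AK]
2. ∠AVW = 25°  [same arc AW]
3. ∠KAV = 53°  [△ANV]

∠KAV = 53°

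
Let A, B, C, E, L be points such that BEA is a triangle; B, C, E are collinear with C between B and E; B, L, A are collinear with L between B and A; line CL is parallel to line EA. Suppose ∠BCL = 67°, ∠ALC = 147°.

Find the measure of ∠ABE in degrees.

∠ABE = 80°

1. ∠BLC = 33°  [linear pair at L on BA]
2. ∠CBL = 80°  [△BCL]
3. ∠ABE = 80°  [C on BE, L on BA]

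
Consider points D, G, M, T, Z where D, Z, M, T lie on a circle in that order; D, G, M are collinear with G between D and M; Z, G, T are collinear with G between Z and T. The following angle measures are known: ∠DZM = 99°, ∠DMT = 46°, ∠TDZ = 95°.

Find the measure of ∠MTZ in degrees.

1. ∠DTM = 81°  [cyclic DZMT, opposite ∠Z+∠T]
2. ∠MDT = 53°  [△DMT]
3. ∠TMZ = 85°  [cyclic DZMT, opposite ∠D+∠M]
4. ∠MZT = 53°  [same arc MT]
5. ∠MTZ = 42°  [△ZMT]

∠MTZ = 42°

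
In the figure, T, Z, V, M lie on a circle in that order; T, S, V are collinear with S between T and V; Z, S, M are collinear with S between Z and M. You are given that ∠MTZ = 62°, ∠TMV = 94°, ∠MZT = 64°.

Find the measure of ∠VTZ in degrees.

∠VTZ = 40°

1. ∠TMZ = 54°  [△TZM]
2. ∠TZV = 86°  [cyclic TZVM, opposite ∠Z+∠M]
3. ∠TVZ = 54°  [same arc TZ]
4. ∠VTZ = 40°  [△TZV]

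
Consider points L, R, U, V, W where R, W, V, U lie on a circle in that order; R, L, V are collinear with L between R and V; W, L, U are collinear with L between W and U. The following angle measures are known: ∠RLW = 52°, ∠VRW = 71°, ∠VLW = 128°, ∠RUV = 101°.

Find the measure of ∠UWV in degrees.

1. ∠RWV = 79°  [cyclic RWVU, opposite ∠W+∠U]
2. ∠RVW = 30°  [△RWV]
3. ∠UWV = 22°  [△WLV]

∠UWV = 22°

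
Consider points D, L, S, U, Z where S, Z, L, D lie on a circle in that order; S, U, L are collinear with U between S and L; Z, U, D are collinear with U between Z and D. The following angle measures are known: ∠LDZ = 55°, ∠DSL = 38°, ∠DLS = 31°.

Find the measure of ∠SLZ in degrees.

1. ∠LSZ = 55°  [same arc ZL]
2. ∠LDS = 111°  [△SLD]
3. ∠LZS = 69°  [cyclic SZLD, opposite ∠Z+∠D]
4. ∠SLZ = 56°  [△SZL]

∠SLZ = 56°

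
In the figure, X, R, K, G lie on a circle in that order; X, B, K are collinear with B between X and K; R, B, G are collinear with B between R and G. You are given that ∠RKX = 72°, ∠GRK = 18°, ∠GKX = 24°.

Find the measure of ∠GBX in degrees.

1. ∠RGX = 72°  [same arc XR]
2. ∠GXK = 18°  [same arc KG]
3. ∠GBX = 90°  [△XBG]

∠GBX = 90°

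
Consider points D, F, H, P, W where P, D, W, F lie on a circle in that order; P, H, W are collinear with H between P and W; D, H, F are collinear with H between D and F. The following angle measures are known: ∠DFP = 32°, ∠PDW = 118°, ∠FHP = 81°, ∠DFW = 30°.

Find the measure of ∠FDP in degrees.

∠FDP = 51°

1. ∠FHW = 99°  [linear pair at H on PW]
2. ∠FWP = 51°  [△WHF]
3. ∠FDP = 51°  [same arc PF]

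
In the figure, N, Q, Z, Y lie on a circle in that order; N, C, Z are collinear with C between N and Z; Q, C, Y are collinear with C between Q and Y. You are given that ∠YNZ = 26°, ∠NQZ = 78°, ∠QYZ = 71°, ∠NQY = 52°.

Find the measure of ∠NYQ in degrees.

∠NYQ = 31°

1. ∠QNZ = 71°  [same arc QZ]
2. ∠NZQ = 31°  [△NQZ]
3. ∠NYQ = 31°  [same arc NQ]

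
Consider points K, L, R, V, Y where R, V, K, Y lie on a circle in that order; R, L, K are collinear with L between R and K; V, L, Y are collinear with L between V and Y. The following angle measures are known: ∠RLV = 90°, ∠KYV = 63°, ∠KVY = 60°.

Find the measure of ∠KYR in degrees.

1. ∠KLY = 90°  [vertical angles at L]
2. ∠RKY = 27°  [△KLY]
3. ∠KRY = 60°  [same arc KY]
4. ∠KYR = 93°  [△RKY]

∠KYR = 93°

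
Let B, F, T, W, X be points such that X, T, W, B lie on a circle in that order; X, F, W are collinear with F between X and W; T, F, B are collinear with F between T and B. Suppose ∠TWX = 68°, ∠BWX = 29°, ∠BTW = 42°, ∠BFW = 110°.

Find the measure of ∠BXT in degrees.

∠BXT = 83°

1. ∠TBX = 68°  [same arc XT]
2. ∠BTX = 29°  [same arc XB]
3. ∠BXT = 83°  [△XTB]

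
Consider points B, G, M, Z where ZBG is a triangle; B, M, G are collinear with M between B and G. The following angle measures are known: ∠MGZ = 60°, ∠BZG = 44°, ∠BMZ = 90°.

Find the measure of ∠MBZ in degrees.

∠MBZ = 76°

1. ∠BGZ = 60°  [M on ray GB]
2. ∠GBZ = 76°  [△ZBG]
3. ∠MBZ = 76°  [M on ray BG]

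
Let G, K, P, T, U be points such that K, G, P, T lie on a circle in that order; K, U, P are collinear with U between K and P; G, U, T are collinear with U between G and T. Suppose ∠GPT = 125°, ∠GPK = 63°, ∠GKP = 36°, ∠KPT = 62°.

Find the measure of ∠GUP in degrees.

1. ∠GTP = 36°  [same arc GP]
2. ∠PGT = 19°  [△GPT]
3. ∠GUP = 98°  [△GUP]

∠GUP = 98°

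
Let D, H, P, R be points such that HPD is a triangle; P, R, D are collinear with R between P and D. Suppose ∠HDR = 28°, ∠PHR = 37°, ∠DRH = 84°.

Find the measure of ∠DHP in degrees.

1. ∠HDP = 28°  [R on ray DP]
2. ∠HRP = 96°  [linear pair at R on PD]
3. ∠HPR = 47°  [△HPR]
4. ∠DPH = 47°  [R on ray PD]
5. ∠DHP = 105°  [△HPD]

∠DHP = 105°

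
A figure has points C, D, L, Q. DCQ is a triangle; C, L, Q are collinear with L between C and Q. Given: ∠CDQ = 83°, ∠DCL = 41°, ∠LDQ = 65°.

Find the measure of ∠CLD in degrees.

∠CLD = 121°

1. ∠DCQ = 41°  [L on ray CQ]
2. ∠CQD = 56°  [△DCQ]
3. ∠DQL = 56°  [L on ray QC]
4. ∠DLQ = 59°  [△DLQ]
5. ∠CLD = 121°  [linear pair at L on CQ]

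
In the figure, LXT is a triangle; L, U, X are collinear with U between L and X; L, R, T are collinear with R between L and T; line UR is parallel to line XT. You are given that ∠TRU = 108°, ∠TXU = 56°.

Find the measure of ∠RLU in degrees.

1. ∠LRU = 72°  [linear pair at R on LT]
2. ∠LXT = 56°  [U on ray XL]
3. ∠LTX = 72°  [UR∥XT, corresponding at R]
4. ∠TLX = 52°  [△LXT]
5. ∠RLU = 52°  [U on LX, R on LT]

∠RLU = 52°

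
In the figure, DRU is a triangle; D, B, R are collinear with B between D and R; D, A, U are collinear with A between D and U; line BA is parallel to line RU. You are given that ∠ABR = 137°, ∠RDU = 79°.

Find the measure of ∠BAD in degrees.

∠BAD = 58°

1. ∠ABD = 43°  [linear pair at B on DR]
2. ∠ADB = 79°  [B on DR, A on DU]
3. ∠BAD = 58°  [△DBA]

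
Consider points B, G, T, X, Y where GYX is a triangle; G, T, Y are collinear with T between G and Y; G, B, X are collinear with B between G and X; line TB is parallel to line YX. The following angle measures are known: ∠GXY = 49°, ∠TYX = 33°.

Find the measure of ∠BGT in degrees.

∠BGT = 98°

1. ∠GYX = 33°  [T on ray YG]
2. ∠XGY = 98°  [△GYX]
3. ∠BGT = 98°  [T on GY, B on GX]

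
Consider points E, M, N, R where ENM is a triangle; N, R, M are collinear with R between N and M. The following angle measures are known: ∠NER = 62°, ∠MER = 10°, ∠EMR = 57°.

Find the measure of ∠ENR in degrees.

∠ENR = 51°

1. ∠ERM = 113°  [△ERM]
2. ∠ERN = 67°  [linear pair at R on NM]
3. ∠ENR = 51°  [△ENR]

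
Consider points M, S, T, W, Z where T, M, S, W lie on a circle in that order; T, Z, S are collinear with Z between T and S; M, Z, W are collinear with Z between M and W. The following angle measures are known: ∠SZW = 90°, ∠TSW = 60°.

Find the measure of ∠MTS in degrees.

1. ∠MZT = 90°  [vertical angles at Z]
2. ∠TMW = 60°  [same arc TW]
3. ∠MTS = 30°  [△TZM]

∠MTS = 30°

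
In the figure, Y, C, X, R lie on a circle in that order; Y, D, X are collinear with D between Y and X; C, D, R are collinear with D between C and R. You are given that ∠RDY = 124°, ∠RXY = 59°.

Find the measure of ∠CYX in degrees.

1. ∠CDX = 124°  [vertical angles at D]
2. ∠RCY = 59°  [same arc YR]
3. ∠CDY = 56°  [linear pair at D on YX]
4. ∠CYX = 65°  [△YDC]

∠CYX = 65°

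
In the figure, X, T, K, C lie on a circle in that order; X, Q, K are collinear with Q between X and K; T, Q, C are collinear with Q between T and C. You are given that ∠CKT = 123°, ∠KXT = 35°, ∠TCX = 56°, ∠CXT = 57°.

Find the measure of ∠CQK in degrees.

∠CQK = 78°

1. ∠KCT = 35°  [same arc TK]
2. ∠CTX = 67°  [△XTC]
3. ∠CKX = 67°  [same arc XC]
4. ∠CQK = 78°  [△KQC]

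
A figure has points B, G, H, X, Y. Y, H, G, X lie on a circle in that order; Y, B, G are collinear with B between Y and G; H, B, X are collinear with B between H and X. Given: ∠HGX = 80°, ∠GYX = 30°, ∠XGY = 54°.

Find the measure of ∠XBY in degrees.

1. ∠HYX = 100°  [cyclic YHGX, opposite ∠Y+∠G]
2. ∠XHY = 54°  [same arc YX]
3. ∠HXY = 26°  [△YHX]
4. ∠XBY = 124°  [△YBX]

∠XBY = 124°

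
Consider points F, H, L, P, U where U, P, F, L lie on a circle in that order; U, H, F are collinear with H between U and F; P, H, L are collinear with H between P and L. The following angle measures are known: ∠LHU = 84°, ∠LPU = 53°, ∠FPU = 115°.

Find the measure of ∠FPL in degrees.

∠FPL = 62°

1. ∠LFU = 53°  [same arc UL]
2. ∠FLU = 65°  [cyclic UPFL, opposite ∠P+∠L]
3. ∠FUL = 62°  [△UFL]
4. ∠FPL = 62°  [same arc FL]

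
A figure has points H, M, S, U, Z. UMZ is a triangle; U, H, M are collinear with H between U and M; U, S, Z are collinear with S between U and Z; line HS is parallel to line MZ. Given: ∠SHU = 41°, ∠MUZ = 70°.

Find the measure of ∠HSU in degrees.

∠HSU = 69°

1. ∠UMZ = 41°  [HS∥MZ, corresponding at H]
2. ∠MZU = 69°  [△UMZ]
3. ∠HSU = 69°  [HS∥MZ, corresponding at S]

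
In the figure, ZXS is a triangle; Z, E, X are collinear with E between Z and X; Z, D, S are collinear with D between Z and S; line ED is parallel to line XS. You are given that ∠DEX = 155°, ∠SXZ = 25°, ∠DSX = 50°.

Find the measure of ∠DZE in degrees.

1. ∠XSZ = 50°  [D on ray SZ]
2. ∠SZX = 105°  [△ZXS]
3. ∠DZE = 105°  [E on ZX, D on ZS]

∠DZE = 105°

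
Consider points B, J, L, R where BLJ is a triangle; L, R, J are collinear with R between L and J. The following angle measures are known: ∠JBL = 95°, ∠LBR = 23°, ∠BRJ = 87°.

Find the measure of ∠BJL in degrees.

∠BJL = 21°

1. ∠BRL = 93°  [linear pair at R on LJ]
2. ∠BLR = 64°  [△BLR]
3. ∠BLJ = 64°  [R on ray LJ]
4. ∠BJL = 21°  [△BLJ]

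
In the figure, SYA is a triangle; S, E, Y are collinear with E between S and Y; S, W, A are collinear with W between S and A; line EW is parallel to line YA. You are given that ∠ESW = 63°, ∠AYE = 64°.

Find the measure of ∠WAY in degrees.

1. ∠ASY = 63°  [E on SY, W on SA]
2. ∠AYS = 64°  [E on ray YS]
3. ∠SAY = 53°  [△SYA]
4. ∠WAY = 53°  [W on ray AS]

∠WAY = 53°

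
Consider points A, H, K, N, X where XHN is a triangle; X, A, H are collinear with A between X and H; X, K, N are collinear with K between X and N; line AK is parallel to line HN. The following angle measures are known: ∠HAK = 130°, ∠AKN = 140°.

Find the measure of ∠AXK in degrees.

∠AXK = 90°

1. ∠KAX = 50°  [linear pair at A on XH]
2. ∠AKX = 40°  [linear pair at K on XN]
3. ∠AXK = 90°  [△XAK]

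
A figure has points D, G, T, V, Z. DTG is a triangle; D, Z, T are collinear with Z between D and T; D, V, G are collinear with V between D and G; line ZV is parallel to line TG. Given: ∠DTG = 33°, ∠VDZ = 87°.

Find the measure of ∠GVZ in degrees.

1. ∠DZV = 33°  [ZV∥TG, corresponding at Z]
2. ∠DVZ = 60°  [△DZV]
3. ∠GVZ = 120°  [linear pair at V on DG]

∠GVZ = 120°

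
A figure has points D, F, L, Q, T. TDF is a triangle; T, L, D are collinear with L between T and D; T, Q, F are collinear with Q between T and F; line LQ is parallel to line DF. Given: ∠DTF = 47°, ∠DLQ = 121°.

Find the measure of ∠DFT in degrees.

1. ∠LTQ = 47°  [L on TD, Q on TF]
2. ∠QLT = 59°  [linear pair at L on TD]
3. ∠LQT = 74°  [△TLQ]
4. ∠DFT = 74°  [LQ∥DF, corresponding at Q]

∠DFT = 74°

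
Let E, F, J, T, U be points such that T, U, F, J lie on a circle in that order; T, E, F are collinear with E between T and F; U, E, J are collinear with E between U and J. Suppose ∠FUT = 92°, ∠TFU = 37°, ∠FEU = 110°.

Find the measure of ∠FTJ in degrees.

1. ∠TJU = 37°  [same arc TU]
2. ∠JET = 110°  [vertical angles at E]
3. ∠FTJ = 33°  [△TEJ]

∠FTJ = 33°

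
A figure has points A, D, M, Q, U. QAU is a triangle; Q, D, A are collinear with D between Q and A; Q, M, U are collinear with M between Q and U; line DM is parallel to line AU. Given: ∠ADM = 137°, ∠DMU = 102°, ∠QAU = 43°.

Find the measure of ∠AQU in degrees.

∠AQU = 59°

1. ∠MDQ = 43°  [linear pair at D on QA]
2. ∠DMQ = 78°  [linear pair at M on QU]
3. ∠DQM = 59°  [△QDM]
4. ∠AQU = 59°  [D on QA, M on QU]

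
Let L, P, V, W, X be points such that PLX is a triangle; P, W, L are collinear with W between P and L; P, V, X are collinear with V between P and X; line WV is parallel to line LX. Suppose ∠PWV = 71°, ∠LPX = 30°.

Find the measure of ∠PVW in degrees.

∠PVW = 79°

1. ∠PLX = 71°  [WV∥LX, corresponding at W]
2. ∠LXP = 79°  [△PLX]
3. ∠PVW = 79°  [WV∥LX, corresponding at V]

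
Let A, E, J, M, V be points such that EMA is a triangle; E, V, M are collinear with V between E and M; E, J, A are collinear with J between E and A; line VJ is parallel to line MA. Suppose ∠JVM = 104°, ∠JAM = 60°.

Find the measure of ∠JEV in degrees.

1. ∠EVJ = 76°  [linear pair at V on EM]
2. ∠EAM = 60°  [J on ray AE]
3. ∠AME = 76°  [VJ∥MA, corresponding at V]
4. ∠AEM = 44°  [△EMA]
5. ∠JEV = 44°  [V on EM, J on EA]

∠JEV = 44°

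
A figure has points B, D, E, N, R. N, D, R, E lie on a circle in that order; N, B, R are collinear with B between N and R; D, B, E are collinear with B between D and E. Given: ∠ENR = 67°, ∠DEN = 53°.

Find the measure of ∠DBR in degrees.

∠DBR = 60°

1. ∠EDR = 67°  [same arc RE]
2. ∠DRN = 53°  [same arc ND]
3. ∠DBR = 60°  [△DBR]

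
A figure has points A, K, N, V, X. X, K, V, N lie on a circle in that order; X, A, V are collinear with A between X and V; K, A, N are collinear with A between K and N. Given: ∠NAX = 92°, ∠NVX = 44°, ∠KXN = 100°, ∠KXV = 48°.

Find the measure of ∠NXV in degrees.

1. ∠NKX = 44°  [same arc XN]
2. ∠KNX = 36°  [△XKN]
3. ∠NXV = 52°  [△XAN]

∠NXV = 52°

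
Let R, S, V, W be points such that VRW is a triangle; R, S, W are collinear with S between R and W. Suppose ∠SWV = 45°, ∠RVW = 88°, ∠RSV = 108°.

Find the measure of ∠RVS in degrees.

∠RVS = 25°

1. ∠RWV = 45°  [S on ray WR]
2. ∠VRW = 47°  [△VRW]
3. ∠SRV = 47°  [S on ray RW]
4. ∠RVS = 25°  [△VRS]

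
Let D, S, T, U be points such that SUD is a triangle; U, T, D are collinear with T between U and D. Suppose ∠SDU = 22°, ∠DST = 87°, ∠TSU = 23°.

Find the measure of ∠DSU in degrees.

∠DSU = 110°

1. ∠SDT = 22°  [T on ray DU]
2. ∠DTS = 71°  [△STD]
3. ∠STU = 109°  [linear pair at T on UD]
4. ∠SUT = 48°  [△SUT]
5. ∠DUS = 48°  [T on ray UD]
6. ∠DSU = 110°  [△SUD]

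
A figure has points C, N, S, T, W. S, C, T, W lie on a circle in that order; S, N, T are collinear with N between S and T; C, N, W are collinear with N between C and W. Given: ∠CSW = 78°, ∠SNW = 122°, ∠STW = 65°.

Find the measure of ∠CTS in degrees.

∠CTS = 37°

1. ∠CTW = 102°  [cyclic SCTW, opposite ∠S+∠T]
2. ∠CNT = 122°  [vertical angles at N]
3. ∠TNW = 58°  [linear pair at N on ST]
4. ∠CWT = 57°  [△TNW]
5. ∠TCW = 21°  [△CTW]
6. ∠CTS = 37°  [△CNT]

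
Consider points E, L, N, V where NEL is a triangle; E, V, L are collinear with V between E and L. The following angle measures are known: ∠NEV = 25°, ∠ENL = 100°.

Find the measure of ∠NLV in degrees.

1. ∠LEN = 25°  [V on ray EL]
2. ∠ELN = 55°  [△NEL]
3. ∠NLV = 55°  [V on ray LE]

∠NLV = 55°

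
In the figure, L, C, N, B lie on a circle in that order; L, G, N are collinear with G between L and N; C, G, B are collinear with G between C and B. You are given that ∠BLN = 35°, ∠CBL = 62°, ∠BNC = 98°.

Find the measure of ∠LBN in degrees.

∠LBN = 109°

1. ∠BCN = 35°  [same arc NB]
2. ∠BGL = 83°  [△LGB]
3. ∠CBN = 47°  [△CNB]
4. ∠BGN = 97°  [linear pair at G on LN]
5. ∠BNL = 36°  [△NGB]
6. ∠LBN = 109°  [△LNB]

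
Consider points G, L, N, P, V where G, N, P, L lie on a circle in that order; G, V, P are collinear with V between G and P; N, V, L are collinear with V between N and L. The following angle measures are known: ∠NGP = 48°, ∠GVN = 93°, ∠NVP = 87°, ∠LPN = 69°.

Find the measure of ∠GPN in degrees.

∠GPN = 30°

1. ∠NLP = 48°  [same arc NP]
2. ∠LNP = 63°  [△NPL]
3. ∠GPN = 30°  [△NVP]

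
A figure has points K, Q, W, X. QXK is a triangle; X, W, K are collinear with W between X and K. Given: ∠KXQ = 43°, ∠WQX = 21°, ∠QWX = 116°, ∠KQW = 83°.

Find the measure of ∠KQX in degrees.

∠KQX = 104°

1. ∠KWQ = 64°  [linear pair at W on XK]
2. ∠QKW = 33°  [△QWK]
3. ∠QKX = 33°  [W on ray KX]
4. ∠KQX = 104°  [△QXK]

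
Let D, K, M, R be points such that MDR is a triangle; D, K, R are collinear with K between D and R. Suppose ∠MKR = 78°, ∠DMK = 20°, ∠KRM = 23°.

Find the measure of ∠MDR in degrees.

∠MDR = 58°

1. ∠DKM = 102°  [linear pair at K on DR]
2. ∠KDM = 58°  [△MDK]
3. ∠MDR = 58°  [K on ray DR]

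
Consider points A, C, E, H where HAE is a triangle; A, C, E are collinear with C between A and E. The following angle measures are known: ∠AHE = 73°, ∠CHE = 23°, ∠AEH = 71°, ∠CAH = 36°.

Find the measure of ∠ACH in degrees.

1. ∠CEH = 71°  [C on ray EA]
2. ∠ECH = 86°  [△HCE]
3. ∠ACH = 94°  [linear pair at C on AE]

∠ACH = 94°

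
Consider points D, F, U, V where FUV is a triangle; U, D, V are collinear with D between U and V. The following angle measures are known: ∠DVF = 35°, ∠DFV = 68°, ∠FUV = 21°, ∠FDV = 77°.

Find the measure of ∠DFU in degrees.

1. ∠DUF = 21°  [D on ray UV]
2. ∠FDU = 103°  [linear pair at D on UV]
3. ∠DFU = 56°  [△FUD]

∠DFU = 56°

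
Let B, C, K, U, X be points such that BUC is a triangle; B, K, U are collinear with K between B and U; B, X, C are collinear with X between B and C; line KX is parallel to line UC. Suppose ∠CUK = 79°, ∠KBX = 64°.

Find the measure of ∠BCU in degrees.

1. ∠BUC = 79°  [K on ray UB]
2. ∠CBU = 64°  [K on BU, X on BC]
3. ∠BCU = 37°  [△BUC]

∠BCU = 37°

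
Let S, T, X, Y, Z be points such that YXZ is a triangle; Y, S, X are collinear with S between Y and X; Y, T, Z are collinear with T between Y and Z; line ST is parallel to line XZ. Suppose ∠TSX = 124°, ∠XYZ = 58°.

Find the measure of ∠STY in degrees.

1. ∠TSY = 56°  [linear pair at S on YX]
2. ∠SYT = 58°  [S on YX, T on YZ]
3. ∠STY = 66°  [△YST]

∠STY = 66°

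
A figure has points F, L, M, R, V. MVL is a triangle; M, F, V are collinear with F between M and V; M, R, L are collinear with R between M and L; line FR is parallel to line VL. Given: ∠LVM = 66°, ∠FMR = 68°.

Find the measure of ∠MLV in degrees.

∠MLV = 46°

1. ∠MFR = 66°  [FR∥VL, corresponding at F]
2. ∠FRM = 46°  [△MFR]
3. ∠MLV = 46°  [FR∥VL, corresponding at R]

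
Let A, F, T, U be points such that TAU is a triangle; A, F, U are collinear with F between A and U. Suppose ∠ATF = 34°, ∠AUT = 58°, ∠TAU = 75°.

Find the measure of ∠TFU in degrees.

∠TFU = 109°

1. ∠FAT = 75°  [F on ray AU]
2. ∠AFT = 71°  [△TAF]
3. ∠TFU = 109°  [linear pair at F on AU]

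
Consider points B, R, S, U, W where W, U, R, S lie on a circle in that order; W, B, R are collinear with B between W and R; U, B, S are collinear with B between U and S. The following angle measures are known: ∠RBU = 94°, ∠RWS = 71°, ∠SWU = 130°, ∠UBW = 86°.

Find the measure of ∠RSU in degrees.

∠RSU = 59°

1. ∠RUS = 71°  [same arc RS]
2. ∠SRU = 50°  [cyclic WURS, opposite ∠W+∠R]
3. ∠RSU = 59°  [△URS]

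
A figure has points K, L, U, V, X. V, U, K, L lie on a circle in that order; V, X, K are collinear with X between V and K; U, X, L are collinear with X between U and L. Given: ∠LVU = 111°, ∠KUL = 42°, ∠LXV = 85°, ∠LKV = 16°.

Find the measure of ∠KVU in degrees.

1. ∠LKU = 69°  [cyclic VUKL, opposite ∠V+∠K]
2. ∠KLU = 69°  [△UKL]
3. ∠KVU = 69°  [same arc UK]

∠KVU = 69°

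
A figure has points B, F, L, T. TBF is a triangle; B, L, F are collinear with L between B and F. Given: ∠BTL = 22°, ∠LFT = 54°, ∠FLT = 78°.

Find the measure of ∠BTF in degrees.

∠BTF = 70°

1. ∠BFT = 54°  [L on ray FB]
2. ∠BLT = 102°  [linear pair at L on BF]
3. ∠LBT = 56°  [△TBL]
4. ∠FBT = 56°  [L on ray BF]
5. ∠BTF = 70°  [△TBF]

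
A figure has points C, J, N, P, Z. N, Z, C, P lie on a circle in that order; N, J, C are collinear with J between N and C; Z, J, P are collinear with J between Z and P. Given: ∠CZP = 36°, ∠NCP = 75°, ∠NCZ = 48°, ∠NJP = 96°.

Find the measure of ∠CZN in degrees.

1. ∠CNP = 36°  [same arc CP]
2. ∠CPN = 69°  [△NCP]
3. ∠CZN = 111°  [cyclic NZCP, opposite ∠Z+∠P]

∠CZN = 111°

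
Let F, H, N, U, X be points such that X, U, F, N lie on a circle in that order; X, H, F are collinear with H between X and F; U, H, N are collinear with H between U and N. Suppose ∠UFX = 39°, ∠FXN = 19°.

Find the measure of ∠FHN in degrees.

∠FHN = 58°

1. ∠UNX = 39°  [same arc XU]
2. ∠NHX = 122°  [△XHN]
3. ∠FHN = 58°  [linear pair at H on XF]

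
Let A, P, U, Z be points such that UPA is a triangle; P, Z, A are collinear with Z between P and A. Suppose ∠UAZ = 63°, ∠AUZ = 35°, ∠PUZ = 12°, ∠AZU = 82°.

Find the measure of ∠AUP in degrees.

1. ∠PAU = 63°  [Z on ray AP]
2. ∠PZU = 98°  [linear pair at Z on PA]
3. ∠UPZ = 70°  [△UPZ]
4. ∠APU = 70°  [Z on ray PA]
5. ∠AUP = 47°  [△UPA]

∠AUP = 47°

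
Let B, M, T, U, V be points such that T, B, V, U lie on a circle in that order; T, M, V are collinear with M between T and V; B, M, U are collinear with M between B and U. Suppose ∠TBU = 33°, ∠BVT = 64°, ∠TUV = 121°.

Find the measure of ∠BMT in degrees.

1. ∠TBV = 59°  [cyclic TBVU, opposite ∠B+∠U]
2. ∠BTV = 57°  [△TBV]
3. ∠BMT = 90°  [△TMB]

∠BMT = 90°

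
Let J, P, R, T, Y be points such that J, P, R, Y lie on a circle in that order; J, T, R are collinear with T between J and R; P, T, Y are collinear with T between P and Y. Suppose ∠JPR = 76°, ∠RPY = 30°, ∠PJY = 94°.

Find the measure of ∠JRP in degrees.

∠JRP = 40°

1. ∠PRY = 86°  [cyclic JPRY, opposite ∠J+∠R]
2. ∠PYR = 64°  [△PRY]
3. ∠PJR = 64°  [same arc PR]
4. ∠JRP = 40°  [△JPR]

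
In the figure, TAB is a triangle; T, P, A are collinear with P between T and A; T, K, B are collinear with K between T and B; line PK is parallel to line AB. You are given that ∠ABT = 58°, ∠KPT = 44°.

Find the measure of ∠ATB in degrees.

∠ATB = 78°

1. ∠PKT = 58°  [PK∥AB, corresponding at K]
2. ∠KTP = 78°  [△TPK]
3. ∠ATB = 78°  [P on TA, K on TB]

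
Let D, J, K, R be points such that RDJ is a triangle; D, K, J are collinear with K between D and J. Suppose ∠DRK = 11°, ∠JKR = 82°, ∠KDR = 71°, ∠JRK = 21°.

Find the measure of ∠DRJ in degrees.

∠DRJ = 32°

1. ∠KJR = 77°  [△RKJ]
2. ∠JDR = 71°  [K on ray DJ]
3. ∠DJR = 77°  [K on ray JD]
4. ∠DRJ = 32°  [△RDJ]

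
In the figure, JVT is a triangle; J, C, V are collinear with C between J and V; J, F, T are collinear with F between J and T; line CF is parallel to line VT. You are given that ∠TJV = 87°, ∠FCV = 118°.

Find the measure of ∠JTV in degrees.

∠JTV = 31°

1. ∠CJF = 87°  [C on JV, F on JT]
2. ∠FCJ = 62°  [linear pair at C on JV]
3. ∠CFJ = 31°  [△JCF]
4. ∠JTV = 31°  [CF∥VT, corresponding at F]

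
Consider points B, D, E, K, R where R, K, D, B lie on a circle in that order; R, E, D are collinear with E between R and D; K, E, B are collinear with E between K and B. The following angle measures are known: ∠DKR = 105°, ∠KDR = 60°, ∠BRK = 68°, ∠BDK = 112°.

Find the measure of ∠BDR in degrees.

1. ∠KBR = 60°  [same arc RK]
2. ∠BKR = 52°  [△RKB]
3. ∠BDR = 52°  [same arc RB]

∠BDR = 52°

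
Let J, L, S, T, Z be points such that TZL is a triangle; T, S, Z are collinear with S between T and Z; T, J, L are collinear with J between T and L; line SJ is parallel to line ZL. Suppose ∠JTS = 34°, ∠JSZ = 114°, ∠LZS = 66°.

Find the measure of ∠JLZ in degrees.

∠JLZ = 80°

1. ∠LTZ = 34°  [S on TZ, J on TL]
2. ∠LZT = 66°  [S on ray ZT]
3. ∠TLZ = 80°  [△TZL]
4. ∠JLZ = 80°  [J on ray LT]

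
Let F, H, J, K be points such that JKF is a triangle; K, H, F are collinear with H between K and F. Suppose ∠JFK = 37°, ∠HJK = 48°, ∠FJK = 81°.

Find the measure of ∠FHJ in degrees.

1. ∠FKJ = 62°  [△JKF]
2. ∠HKJ = 62°  [H on ray KF]
3. ∠JHK = 70°  [△JKH]
4. ∠FHJ = 110°  [linear pair at H on KF]

∠FHJ = 110°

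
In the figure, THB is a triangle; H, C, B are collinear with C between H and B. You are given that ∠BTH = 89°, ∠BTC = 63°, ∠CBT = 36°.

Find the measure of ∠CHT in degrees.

∠CHT = 55°

1. ∠HBT = 36°  [C on ray BH]
2. ∠BHT = 55°  [△THB]
3. ∠CHT = 55°  [C on ray HB]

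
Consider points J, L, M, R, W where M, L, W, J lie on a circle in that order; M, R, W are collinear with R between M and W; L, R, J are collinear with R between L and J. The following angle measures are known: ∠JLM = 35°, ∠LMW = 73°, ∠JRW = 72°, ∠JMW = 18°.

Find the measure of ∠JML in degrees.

1. ∠JRM = 108°  [linear pair at R on MW]
2. ∠LJM = 54°  [△MRJ]
3. ∠JML = 91°  [△MLJ]

∠JML = 91°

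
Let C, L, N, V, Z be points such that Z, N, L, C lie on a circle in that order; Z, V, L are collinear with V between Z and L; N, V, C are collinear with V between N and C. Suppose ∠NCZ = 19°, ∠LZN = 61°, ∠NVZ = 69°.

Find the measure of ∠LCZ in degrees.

∠LCZ = 80°

1. ∠NLZ = 19°  [same arc ZN]
2. ∠LNZ = 100°  [△ZNL]
3. ∠LCZ = 80°  [cyclic ZNLC, opposite ∠N+∠C]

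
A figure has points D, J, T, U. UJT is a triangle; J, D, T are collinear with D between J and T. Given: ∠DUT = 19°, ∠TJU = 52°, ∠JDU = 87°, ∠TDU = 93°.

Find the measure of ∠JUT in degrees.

1. ∠DTU = 68°  [△UDT]
2. ∠JTU = 68°  [D on ray TJ]
3. ∠JUT = 60°  [△UJT]

∠JUT = 60°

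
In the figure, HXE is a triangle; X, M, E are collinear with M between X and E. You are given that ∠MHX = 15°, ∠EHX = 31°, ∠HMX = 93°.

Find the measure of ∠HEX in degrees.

1. ∠HXM = 72°  [△HXM]
2. ∠EXH = 72°  [M on ray XE]
3. ∠HEX = 77°  [△HXE]

∠HEX = 77°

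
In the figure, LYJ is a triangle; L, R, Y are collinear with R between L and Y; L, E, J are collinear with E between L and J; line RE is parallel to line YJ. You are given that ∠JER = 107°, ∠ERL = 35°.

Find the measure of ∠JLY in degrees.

1. ∠LER = 73°  [linear pair at E on LJ]
2. ∠ELR = 72°  [△LRE]
3. ∠JLY = 72°  [R on LY, E on LJ]

∠JLY = 72°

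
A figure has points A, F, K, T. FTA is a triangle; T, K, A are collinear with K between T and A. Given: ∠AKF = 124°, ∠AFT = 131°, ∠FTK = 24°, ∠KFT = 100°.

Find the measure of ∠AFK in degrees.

1. ∠ATF = 24°  [K on ray TA]
2. ∠FAT = 25°  [△FTA]
3. ∠FAK = 25°  [K on ray AT]
4. ∠AFK = 31°  [△FKA]

∠AFK = 31°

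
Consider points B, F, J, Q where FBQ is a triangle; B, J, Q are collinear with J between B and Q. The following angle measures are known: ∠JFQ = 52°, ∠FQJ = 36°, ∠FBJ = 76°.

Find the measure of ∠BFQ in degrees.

1. ∠BQF = 36°  [J on ray QB]
2. ∠FBQ = 76°  [J on ray BQ]
3. ∠BFQ = 68°  [△FBQ]

∠BFQ = 68°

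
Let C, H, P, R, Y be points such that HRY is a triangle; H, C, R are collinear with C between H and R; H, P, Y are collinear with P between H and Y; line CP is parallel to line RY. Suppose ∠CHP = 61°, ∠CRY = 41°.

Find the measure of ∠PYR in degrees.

1. ∠RHY = 61°  [C on HR, P on HY]
2. ∠HRY = 41°  [C on ray RH]
3. ∠HYR = 78°  [△HRY]
4. ∠PYR = 78°  [P on ray YH]

∠PYR = 78°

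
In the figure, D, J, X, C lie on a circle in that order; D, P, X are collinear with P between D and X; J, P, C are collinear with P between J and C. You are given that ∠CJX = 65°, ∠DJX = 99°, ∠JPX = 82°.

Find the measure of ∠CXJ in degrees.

∠CXJ = 67°

1. ∠DXJ = 33°  [△JPX]
2. ∠JDX = 48°  [△DJX]
3. ∠JCX = 48°  [same arc JX]
4. ∠CXJ = 67°  [△JXC]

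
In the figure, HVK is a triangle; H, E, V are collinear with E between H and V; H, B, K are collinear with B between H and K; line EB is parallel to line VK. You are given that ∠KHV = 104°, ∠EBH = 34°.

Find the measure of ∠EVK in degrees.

∠EVK = 42°

1. ∠BHE = 104°  [E on HV, B on HK]
2. ∠BEH = 42°  [△HEB]
3. ∠BEV = 138°  [linear pair at E on HV]
4. ∠EVK = 42°  [EB∥VK, co-interior at V–E]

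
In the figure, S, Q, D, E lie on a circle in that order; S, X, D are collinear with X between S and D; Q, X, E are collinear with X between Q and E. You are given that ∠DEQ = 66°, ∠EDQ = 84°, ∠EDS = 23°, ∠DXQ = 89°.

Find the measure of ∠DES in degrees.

∠DES = 127°

1. ∠DSQ = 66°  [same arc QD]
2. ∠DQE = 30°  [△QDE]
3. ∠QDS = 61°  [△QXD]
4. ∠DQS = 53°  [△SQD]
5. ∠DES = 127°  [cyclic SQDE, opposite ∠Q+∠E]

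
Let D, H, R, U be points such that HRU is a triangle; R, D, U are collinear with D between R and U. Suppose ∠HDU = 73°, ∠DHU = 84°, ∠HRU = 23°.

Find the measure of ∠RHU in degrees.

1. ∠DUH = 23°  [△HDU]
2. ∠HUR = 23°  [D on ray UR]
3. ∠RHU = 134°  [△HRU]

∠RHU = 134°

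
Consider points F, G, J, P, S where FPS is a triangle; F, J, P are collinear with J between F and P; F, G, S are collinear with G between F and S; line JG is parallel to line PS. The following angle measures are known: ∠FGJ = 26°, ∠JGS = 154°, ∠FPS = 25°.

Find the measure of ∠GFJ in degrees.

1. ∠FSP = 26°  [JG∥PS, corresponding at G]
2. ∠PFS = 129°  [△FPS]
3. ∠GFJ = 129°  [J on FP, G on FS]

∠GFJ = 129°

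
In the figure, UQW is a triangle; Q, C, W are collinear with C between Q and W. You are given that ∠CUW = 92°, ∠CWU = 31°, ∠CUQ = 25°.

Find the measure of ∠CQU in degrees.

1. ∠UCW = 57°  [△UCW]
2. ∠QCU = 123°  [linear pair at C on QW]
3. ∠CQU = 32°  [△UQC]

∠CQU = 32°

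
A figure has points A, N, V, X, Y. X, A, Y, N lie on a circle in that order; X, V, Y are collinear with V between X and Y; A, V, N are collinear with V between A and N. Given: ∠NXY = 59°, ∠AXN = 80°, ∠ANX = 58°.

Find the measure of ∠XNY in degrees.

1. ∠NAX = 42°  [△XAN]
2. ∠NYX = 42°  [same arc XN]
3. ∠XNY = 79°  [△XYN]

∠XNY = 79°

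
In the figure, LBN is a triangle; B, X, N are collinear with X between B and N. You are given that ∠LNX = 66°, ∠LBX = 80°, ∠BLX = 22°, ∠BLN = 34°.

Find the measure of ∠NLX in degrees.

1. ∠BXL = 78°  [△LBX]
2. ∠LXN = 102°  [linear pair at X on BN]
3. ∠NLX = 12°  [△LXN]

∠NLX = 12°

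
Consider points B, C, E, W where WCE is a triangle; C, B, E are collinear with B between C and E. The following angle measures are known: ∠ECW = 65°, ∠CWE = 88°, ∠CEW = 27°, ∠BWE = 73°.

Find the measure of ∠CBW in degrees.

1. ∠BEW = 27°  [B on ray EC]
2. ∠EBW = 80°  [△WBE]
3. ∠CBW = 100°  [linear pair at B on CE]

∠CBW = 100°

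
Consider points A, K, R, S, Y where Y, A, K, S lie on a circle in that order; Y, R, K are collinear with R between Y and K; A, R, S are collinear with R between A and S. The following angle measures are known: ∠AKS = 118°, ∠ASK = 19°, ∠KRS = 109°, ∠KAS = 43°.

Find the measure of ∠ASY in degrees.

1. ∠SRY = 71°  [linear pair at R on YK]
2. ∠KYS = 43°  [same arc KS]
3. ∠ASY = 66°  [△YRS]

∠ASY = 66°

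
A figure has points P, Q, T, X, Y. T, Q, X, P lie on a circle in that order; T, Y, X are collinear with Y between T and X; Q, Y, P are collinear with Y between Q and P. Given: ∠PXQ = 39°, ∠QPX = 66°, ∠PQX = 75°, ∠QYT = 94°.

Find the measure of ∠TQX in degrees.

∠TQX = 95°

1. ∠QTX = 66°  [same arc QX]
2. ∠QYX = 86°  [linear pair at Y on TX]
3. ∠QXT = 19°  [△QYX]
4. ∠TQX = 95°  [△TQX]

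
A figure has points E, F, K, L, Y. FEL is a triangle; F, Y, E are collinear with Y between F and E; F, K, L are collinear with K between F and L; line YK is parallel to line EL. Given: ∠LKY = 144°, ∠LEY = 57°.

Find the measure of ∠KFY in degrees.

∠KFY = 87°

1. ∠FKY = 36°  [linear pair at K on FL]
2. ∠FEL = 57°  [Y on ray EF]
3. ∠ELF = 36°  [YK∥EL, corresponding at K]
4. ∠EFL = 87°  [△FEL]
5. ∠KFY = 87°  [Y on FE, K on FL]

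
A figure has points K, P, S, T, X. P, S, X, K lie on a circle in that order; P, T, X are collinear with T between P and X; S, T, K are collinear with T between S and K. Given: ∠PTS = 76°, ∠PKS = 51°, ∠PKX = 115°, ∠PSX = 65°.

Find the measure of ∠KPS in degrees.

∠KPS = 89°

1. ∠PXS = 51°  [same arc PS]
2. ∠SPX = 64°  [△PSX]
3. ∠KSP = 40°  [△PTS]
4. ∠KPS = 89°  [△PSK]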